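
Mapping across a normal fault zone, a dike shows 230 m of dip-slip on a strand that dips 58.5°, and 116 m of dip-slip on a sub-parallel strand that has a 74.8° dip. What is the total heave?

151 m

heave_A = 230 × cos(58.5°) = 120.2 m
heave_B = 116 × cos(74.8°) = 30.41 m
total = 120.2 + 30.41 = 151 m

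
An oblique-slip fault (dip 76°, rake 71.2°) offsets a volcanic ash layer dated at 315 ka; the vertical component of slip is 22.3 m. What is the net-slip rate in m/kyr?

dip-slip = throw / sin(dip) = 22.3 / sin(76°) = 22.98 m
net slip = dip-slip / sin(rake) = 22.98 / sin(71.2°) = 24.28 m
rate = 24.28 m / 315 ka = 0.0000771 m/yr = 0.0771 m/kyr

0.0771 m/kyr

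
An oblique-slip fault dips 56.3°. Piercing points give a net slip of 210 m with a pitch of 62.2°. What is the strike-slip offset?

97.9 m

strike-slip = net slip × cos(rake) = 210 m × cos(62.2°) = 97.9 m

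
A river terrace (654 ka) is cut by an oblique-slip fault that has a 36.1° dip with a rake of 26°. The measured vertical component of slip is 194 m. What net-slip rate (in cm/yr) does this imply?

dip-slip = throw / sin(dip) = 194 / sin(36.1°) = 329.3 m
net slip = dip-slip / sin(rake) = 329.3 / sin(26°) = 751.1 m
rate = 751.1 m / 654 ka = 0.00115 m/yr = 0.115 cm/yr

0.115 cm/yr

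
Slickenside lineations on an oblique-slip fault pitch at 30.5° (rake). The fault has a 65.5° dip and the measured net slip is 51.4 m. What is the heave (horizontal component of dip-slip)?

dip-slip = net slip × sin(rake) = 51.4 m × sin(30.5°) = 26.09 m
heave = dip-slip × cos(dip) = 26.09 × cos(65.5°) = 10.8 m

10.8 m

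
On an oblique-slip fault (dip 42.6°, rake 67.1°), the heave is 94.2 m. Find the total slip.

139 m

dip-slip = heave / cos(dip) = 94.2 / cos(42.6°) = 128 m
net slip = dip-slip / sin(rake) = 128 / sin(67.1°) = 139 m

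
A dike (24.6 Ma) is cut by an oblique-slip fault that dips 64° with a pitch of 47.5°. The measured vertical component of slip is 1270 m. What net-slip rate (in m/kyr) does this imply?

0.0779 m/kyr

dip-slip = throw / sin(dip) = 1270 / sin(64°) = 1413 m
net slip = dip-slip / sin(rake) = 1413 / sin(47.5°) = 1917 m
rate = 1917 m / 24.6 Ma = 0.0000779 m/yr = 0.0779 m/kyr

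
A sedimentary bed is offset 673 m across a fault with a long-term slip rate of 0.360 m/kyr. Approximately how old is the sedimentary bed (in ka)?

1870 ka

age = offset / rate = 673 m / (0.360 m/kyr) = 1.87e+06 yr = 1870 ka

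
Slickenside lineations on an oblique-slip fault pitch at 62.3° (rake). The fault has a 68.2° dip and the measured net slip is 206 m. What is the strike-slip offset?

95.8 m

strike-slip = net slip × cos(rake) = 206 m × cos(62.3°) = 95.8 m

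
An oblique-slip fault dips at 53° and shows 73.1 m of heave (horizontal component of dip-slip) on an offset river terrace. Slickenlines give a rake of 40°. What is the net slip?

189 m

dip-slip = heave / cos(dip) = 73.1 / cos(53°) = 121.5 m
net slip = dip-slip / sin(rake) = 121.5 / sin(40°) = 189 m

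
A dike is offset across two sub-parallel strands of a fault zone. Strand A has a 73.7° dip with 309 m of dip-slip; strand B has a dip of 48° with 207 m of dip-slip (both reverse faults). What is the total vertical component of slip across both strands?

450 m

throw_A = 309 × sin(73.7°) = 296.6 m
throw_B = 207 × sin(48°) = 153.8 m
total = 296.6 + 153.8 = 450 m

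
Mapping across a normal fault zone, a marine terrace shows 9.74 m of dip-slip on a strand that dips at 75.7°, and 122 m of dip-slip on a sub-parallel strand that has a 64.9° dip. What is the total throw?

120 m

throw_A = 9.74 × sin(75.7°) = 9.438 m
throw_B = 122 × sin(64.9°) = 110.5 m
total = 9.438 + 110.5 = 120 m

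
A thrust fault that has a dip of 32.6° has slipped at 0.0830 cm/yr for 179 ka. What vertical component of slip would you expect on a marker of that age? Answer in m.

80 m

dip-slip = rate × time = 0.0830 cm/yr × 179 ka = 148.6 m
throw = dip-slip × sin(dip) = 148.6 × sin(32.6°) = 80 m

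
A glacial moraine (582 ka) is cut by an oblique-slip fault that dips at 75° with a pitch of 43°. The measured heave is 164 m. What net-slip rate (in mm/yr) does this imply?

dip-slip = heave / cos(dip) = 164 / cos(75°) = 633.6 m
net slip = dip-slip / sin(rake) = 633.6 / sin(43°) = 929.1 m
rate = 929.1 m / 582 ka = 0.00160 m/yr = 1.60 mm/yr

1.60 mm/yr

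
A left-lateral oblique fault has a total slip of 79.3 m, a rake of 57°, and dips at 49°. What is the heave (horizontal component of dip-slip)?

43.6 m

dip-slip = net slip × sin(rake) = 79.3 m × sin(57°) = 66.51 m
heave = dip-slip × cos(dip) = 66.51 × cos(49°) = 43.6 m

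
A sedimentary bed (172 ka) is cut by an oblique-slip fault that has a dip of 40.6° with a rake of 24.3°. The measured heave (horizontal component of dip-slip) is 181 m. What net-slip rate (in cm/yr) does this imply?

0.337 cm/yr

dip-slip = heave / cos(dip) = 181 / cos(40.6°) = 238.4 m
net slip = dip-slip / sin(rake) = 238.4 / sin(24.3°) = 579.3 m
rate = 579.3 m / 172 ka = 0.00337 m/yr = 0.337 cm/yr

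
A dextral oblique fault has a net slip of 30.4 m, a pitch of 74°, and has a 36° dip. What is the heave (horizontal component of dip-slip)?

23.6 m

dip-slip = net slip × sin(rake) = 30.4 m × sin(74°) = 29.22 m
heave = dip-slip × cos(dip) = 29.22 × cos(36°) = 23.6 m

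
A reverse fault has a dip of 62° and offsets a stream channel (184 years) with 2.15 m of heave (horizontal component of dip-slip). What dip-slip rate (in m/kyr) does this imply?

24.9 m/kyr

dip-slip = heave / cos(dip) = 2.15 m / cos(62°) = 4.580 m
rate = 4.580 m / 184 years = 0.0249 m/yr = 24.9 m/kyr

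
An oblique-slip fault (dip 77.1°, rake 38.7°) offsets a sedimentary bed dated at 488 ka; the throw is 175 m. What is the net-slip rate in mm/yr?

0.588 mm/yr

dip-slip = throw / sin(dip) = 175 / sin(77.1°) = 179.5 m
net slip = dip-slip / sin(rake) = 179.5 / sin(38.7°) = 287.1 m
rate = 287.1 m / 488 ka = 0.000588 m/yr = 0.588 mm/yr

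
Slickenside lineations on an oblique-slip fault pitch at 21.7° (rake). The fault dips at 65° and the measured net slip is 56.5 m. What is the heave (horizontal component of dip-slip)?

dip-slip = net slip × sin(rake) = 56.5 m × sin(21.7°) = 20.89 m
heave = dip-slip × cos(dip) = 20.89 × cos(65°) = 8.83 m

8.83 m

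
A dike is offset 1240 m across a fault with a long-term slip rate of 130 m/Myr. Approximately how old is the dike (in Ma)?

9.54 Ma

age = offset / rate = 1240 m / (130 m/Myr) = 9.54e+06 yr = 9.54 Ma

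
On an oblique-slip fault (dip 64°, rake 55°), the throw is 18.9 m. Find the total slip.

25.7 m

dip-slip = throw / sin(dip) = 18.9 / sin(64°) = 21.03 m
net slip = dip-slip / sin(rake) = 21.03 / sin(55°) = 25.7 m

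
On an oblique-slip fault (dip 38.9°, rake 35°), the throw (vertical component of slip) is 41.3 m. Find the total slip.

115 m

dip-slip = throw / sin(dip) = 41.3 / sin(38.9°) = 65.77 m
net slip = dip-slip / sin(rake) = 65.77 / sin(35°) = 115 m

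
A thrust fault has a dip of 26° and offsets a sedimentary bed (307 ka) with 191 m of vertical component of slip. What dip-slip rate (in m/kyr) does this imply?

1.42 m/kyr

dip-slip = throw / sin(dip) = 191 m / sin(26°) = 435.7 m
rate = 435.7 m / 307 ka = 0.00142 m/yr = 1.42 m/kyr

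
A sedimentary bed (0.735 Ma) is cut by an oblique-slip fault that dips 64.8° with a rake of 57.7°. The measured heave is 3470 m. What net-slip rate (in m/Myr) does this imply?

13100 m/Myr

dip-slip = heave / cos(dip) = 3470 / cos(64.8°) = 8150 m
net slip = dip-slip / sin(rake) = 8150 / sin(57.7°) = 9642 m
rate = 9642 m / 0.735 Ma = 0.0131 m/yr = 13100 m/Myr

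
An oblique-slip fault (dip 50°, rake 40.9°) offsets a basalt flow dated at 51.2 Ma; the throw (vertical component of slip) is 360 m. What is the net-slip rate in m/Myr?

dip-slip = throw / sin(dip) = 360 / sin(50°) = 469.9 m
net slip = dip-slip / sin(rake) = 469.9 / sin(40.9°) = 717.8 m
rate = 717.8 m / 51.2 Ma = 0.0000140 m/yr = 14 m/Myr

14 m/Myr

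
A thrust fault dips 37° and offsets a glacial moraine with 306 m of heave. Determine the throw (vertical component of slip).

231 m

throw = heave × tan(dip) = 306 × tan(37°) = 231 m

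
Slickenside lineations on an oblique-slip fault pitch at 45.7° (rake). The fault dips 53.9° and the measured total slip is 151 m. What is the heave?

63.7 m

dip-slip = net slip × sin(rake) = 151 m × sin(45.7°) = 108.1 m
heave = dip-slip × cos(dip) = 108.1 × cos(53.9°) = 63.7 m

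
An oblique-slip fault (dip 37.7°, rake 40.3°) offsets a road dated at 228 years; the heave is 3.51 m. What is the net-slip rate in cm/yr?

dip-slip = heave / cos(dip) = 3.51 / cos(37.7°) = 4.436 m
net slip = dip-slip / sin(rake) = 4.436 / sin(40.3°) = 6.859 m
rate = 6.859 m / 228 years = 0.0301 m/yr = 3.01 cm/yr

3.01 cm/yr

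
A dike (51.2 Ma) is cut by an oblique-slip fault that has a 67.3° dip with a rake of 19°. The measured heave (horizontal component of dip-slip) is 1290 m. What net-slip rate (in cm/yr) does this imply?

0.0201 cm/yr

dip-slip = heave / cos(dip) = 1290 / cos(67.3°) = 3343 m
net slip = dip-slip / sin(rake) = 3343 / sin(19°) = 10270 m
rate = 10270 m / 51.2 Ma = 0.000201 m/yr = 0.0201 cm/yr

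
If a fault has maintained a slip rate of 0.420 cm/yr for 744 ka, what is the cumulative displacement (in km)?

slip = rate × time = 0.420 cm/yr × 744 ka = 3120 m = 3.12 km

3.12 km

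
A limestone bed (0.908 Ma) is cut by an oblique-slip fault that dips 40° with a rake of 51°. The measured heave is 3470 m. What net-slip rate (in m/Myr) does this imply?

6420 m/Myr

dip-slip = heave / cos(dip) = 3470 / cos(40°) = 4530 m
net slip = dip-slip / sin(rake) = 4530 / sin(51°) = 5829 m
rate = 5829 m / 0.908 Ma = 0.00642 m/yr = 6420 m/Myr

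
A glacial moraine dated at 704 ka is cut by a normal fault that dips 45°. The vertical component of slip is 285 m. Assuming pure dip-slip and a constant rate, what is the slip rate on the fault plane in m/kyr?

0.573 m/kyr

dip-slip = throw / sin(dip) = 285 m / sin(45°) = 403.1 m
rate = 403.1 m / 704 ka = 0.000573 m/yr = 0.573 m/kyr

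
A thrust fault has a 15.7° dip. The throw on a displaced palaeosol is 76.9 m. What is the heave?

heave = throw / tan(dip) = 76.9 / tan(15.7°) = 274 m

274 m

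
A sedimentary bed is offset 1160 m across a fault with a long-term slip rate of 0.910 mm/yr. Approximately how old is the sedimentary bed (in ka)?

age = offset / rate = 1160 m / (0.910 mm/yr) = 1.27e+06 yr = 1270 ka

1270 ka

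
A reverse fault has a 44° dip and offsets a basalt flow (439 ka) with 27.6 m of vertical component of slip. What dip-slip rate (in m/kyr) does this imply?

0.0905 m/kyr

dip-slip = throw / sin(dip) = 27.6 m / sin(44°) = 39.73 m
rate = 39.73 m / 439 ka = 0.0000905 m/yr = 0.0905 m/kyr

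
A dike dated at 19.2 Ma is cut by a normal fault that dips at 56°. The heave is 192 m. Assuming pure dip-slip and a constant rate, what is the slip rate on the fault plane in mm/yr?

dip-slip = heave / cos(dip) = 192 m / cos(56°) = 343.4 m
rate = 343.4 m / 19.2 Ma = 0.0000179 m/yr = 0.0179 mm/yr

0.0179 mm/yr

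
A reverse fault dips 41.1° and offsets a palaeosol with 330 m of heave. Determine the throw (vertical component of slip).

288 m

throw = heave × tan(dip) = 330 × tan(41.1°) = 288 m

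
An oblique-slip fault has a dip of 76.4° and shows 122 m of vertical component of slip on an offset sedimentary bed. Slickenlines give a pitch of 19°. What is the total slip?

386 m

dip-slip = throw / sin(dip) = 122 / sin(76.4°) = 125.5 m
net slip = dip-slip / sin(rake) = 125.5 / sin(19°) = 386 m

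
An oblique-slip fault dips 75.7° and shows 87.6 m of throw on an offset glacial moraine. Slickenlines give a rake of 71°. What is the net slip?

95.6 m

dip-slip = throw / sin(dip) = 87.6 / sin(75.7°) = 90.40 m
net slip = dip-slip / sin(rake) = 90.40 / sin(71°) = 95.6 m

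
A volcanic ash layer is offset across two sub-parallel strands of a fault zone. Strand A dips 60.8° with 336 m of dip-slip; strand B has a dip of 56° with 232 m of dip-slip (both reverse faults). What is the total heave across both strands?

heave_A = 336 × cos(60.8°) = 163.9 m
heave_B = 232 × cos(56°) = 129.7 m
total = 163.9 + 129.7 = 294 m

294 m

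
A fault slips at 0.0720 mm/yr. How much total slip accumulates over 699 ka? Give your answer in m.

50.3 m

slip = rate × time = 0.0720 mm/yr × 699 ka = 50.3 m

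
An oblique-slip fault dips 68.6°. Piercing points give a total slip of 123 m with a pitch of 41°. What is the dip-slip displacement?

dip-slip = net slip × sin(rake) = 123 m × sin(41°) = 80.7 m

80.7 m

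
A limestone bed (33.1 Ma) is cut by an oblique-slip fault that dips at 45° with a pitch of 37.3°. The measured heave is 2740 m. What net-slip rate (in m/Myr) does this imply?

193 m/Myr

dip-slip = heave / cos(dip) = 2740 / cos(45°) = 3875 m
net slip = dip-slip / sin(rake) = 3875 / sin(37.3°) = 6394 m
rate = 6394 m / 33.1 Ma = 0.000193 m/yr = 193 m/Myr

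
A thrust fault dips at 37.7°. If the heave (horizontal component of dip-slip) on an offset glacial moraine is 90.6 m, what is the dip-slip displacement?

115 m

dip-slip = heave / cos(dip) = 90.6 / cos(37.7°) = 115 m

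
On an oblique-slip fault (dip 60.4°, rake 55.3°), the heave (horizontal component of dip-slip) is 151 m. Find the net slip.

372 m

dip-slip = heave / cos(dip) = 151 / cos(60.4°) = 305.7 m
net slip = dip-slip / sin(rake) = 305.7 / sin(55.3°) = 372 m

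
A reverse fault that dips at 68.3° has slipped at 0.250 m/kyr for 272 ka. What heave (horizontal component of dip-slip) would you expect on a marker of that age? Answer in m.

dip-slip = rate × time = 0.250 m/kyr × 272 ka = 68 m
heave = dip-slip × cos(dip) = 68 × cos(68.3°) = 25.1 m

25.1 m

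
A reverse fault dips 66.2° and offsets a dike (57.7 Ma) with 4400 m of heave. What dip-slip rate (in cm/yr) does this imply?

0.0189 cm/yr

dip-slip = heave / cos(dip) = 4400 m / cos(66.2°) = 10900 m
rate = 10900 m / 57.7 Ma = 0.000189 m/yr = 0.0189 cm/yr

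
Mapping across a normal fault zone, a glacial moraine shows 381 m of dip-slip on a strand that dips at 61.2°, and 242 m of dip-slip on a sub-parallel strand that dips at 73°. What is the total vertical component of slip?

throw_A = 381 × sin(61.2°) = 333.9 m
throw_B = 242 × sin(73°) = 231.4 m
total = 333.9 + 231.4 = 565 m

565 m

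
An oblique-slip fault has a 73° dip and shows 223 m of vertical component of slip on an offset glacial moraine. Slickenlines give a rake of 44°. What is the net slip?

336 m

dip-slip = throw / sin(dip) = 223 / sin(73°) = 233.2 m
net slip = dip-slip / sin(rake) = 233.2 / sin(44°) = 336 m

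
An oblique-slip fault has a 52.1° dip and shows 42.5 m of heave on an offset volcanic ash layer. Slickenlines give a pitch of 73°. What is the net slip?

dip-slip = heave / cos(dip) = 42.5 / cos(52.1°) = 69.19 m
net slip = dip-slip / sin(rake) = 69.19 / sin(73°) = 72.3 m

72.3 m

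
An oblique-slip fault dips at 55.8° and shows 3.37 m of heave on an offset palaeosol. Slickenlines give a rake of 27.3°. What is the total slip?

13.1 m

dip-slip = heave / cos(dip) = 3.37 / cos(55.8°) = 5.996 m
net slip = dip-slip / sin(rake) = 5.996 / sin(27.3°) = 13.1 m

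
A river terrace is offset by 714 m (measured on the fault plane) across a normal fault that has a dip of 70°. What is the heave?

244 m

heave = dip-slip × cos(dip) = 714 m × cos(70°) = 244 m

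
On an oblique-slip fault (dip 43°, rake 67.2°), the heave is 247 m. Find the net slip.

366 m

dip-slip = heave / cos(dip) = 247 / cos(43°) = 337.7 m
net slip = dip-slip / sin(rake) = 337.7 / sin(67.2°) = 366 m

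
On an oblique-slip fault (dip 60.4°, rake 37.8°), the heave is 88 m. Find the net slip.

dip-slip = heave / cos(dip) = 88 / cos(60.4°) = 178.2 m
net slip = dip-slip / sin(rake) = 178.2 / sin(37.8°) = 291 m

291 m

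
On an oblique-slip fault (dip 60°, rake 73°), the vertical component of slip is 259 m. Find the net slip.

dip-slip = throw / sin(dip) = 259 / sin(60°) = 299.1 m
net slip = dip-slip / sin(rake) = 299.1 / sin(73°) = 313 m

313 m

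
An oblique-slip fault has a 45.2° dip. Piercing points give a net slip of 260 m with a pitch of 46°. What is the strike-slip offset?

strike-slip = net slip × cos(rake) = 260 m × cos(46°) = 181 m

181 m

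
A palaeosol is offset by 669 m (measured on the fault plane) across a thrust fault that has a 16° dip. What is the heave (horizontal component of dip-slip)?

643 m

heave = dip-slip × cos(dip) = 669 m × cos(16°) = 643 m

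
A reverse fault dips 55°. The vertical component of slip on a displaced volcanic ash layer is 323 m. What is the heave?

226 m

heave = throw / tan(dip) = 323 / tan(55°) = 226 m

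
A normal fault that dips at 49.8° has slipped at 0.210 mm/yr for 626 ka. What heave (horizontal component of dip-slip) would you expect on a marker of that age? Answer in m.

dip-slip = rate × time = 0.210 mm/yr × 626 ka = 131.5 m
heave = dip-slip × cos(dip) = 131.5 × cos(49.8°) = 84.9 m

84.9 m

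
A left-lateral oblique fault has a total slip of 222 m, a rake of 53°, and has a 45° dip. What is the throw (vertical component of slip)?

125 m

dip-slip = net slip × sin(rake) = 222 m × sin(53°) = 177.3 m
throw = dip-slip × sin(dip) = 177.3 × sin(45°) = 125 m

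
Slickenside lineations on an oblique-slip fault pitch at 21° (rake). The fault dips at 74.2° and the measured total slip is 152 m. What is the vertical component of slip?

52.4 m

dip-slip = net slip × sin(rake) = 152 m × sin(21°) = 54.47 m
throw = dip-slip × sin(dip) = 54.47 × sin(74.2°) = 52.4 m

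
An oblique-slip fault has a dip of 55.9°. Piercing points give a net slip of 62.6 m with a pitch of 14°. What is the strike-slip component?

60.7 m

strike-slip = net slip × cos(rake) = 62.6 m × cos(14°) = 60.7 m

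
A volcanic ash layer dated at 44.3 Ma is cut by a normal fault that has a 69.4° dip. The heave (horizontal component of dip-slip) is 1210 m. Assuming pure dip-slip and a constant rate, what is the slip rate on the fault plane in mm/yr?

dip-slip = heave / cos(dip) = 1210 m / cos(69.4°) = 3439 m
rate = 3439 m / 44.3 Ma = 0.0000776 m/yr = 0.0776 mm/yr

0.0776 mm/yr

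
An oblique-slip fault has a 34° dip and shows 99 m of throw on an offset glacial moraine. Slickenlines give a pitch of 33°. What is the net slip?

325 m

dip-slip = throw / sin(dip) = 99 / sin(34°) = 177 m
net slip = dip-slip / sin(rake) = 177 / sin(33°) = 325 m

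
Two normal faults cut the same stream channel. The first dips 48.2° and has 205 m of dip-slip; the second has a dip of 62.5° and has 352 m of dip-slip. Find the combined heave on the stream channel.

299 m

heave_A = 205 × cos(48.2°) = 136.6 m
heave_B = 352 × cos(62.5°) = 162.5 m
total = 136.6 + 162.5 = 299 m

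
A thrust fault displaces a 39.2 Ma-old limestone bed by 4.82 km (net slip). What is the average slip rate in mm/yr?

0.123 mm/yr

rate = 4.82 km / 39.2 Ma = 0.000123 m/yr = 0.123 mm/yr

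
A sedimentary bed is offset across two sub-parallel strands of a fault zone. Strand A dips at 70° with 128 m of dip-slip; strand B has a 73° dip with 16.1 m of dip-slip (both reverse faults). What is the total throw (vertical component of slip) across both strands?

throw_A = 128 × sin(70°) = 120.3 m
throw_B = 16.1 × sin(73°) = 15.40 m
total = 120.3 + 15.40 = 136 m

136 m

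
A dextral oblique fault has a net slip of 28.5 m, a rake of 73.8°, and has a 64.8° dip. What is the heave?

dip-slip = net slip × sin(rake) = 28.5 m × sin(73.8°) = 27.37 m
heave = dip-slip × cos(dip) = 27.37 × cos(64.8°) = 11.7 m

11.7 m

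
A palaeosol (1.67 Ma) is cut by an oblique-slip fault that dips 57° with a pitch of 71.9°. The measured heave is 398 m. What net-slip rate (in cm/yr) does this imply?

0.0460 cm/yr

dip-slip = heave / cos(dip) = 398 / cos(57°) = 730.8 m
net slip = dip-slip / sin(rake) = 730.8 / sin(71.9°) = 768.8 m
rate = 768.8 m / 1.67 Ma = 0.000460 m/yr = 0.0460 cm/yr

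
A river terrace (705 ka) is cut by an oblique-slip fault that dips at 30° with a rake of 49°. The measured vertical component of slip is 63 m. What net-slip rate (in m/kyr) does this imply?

dip-slip = throw / sin(dip) = 63 / sin(30°) = 126 m
net slip = dip-slip / sin(rake) = 126 / sin(49°) = 167 m
rate = 167 m / 705 ka = 0.000237 m/yr = 0.237 m/kyr

0.237 m/kyr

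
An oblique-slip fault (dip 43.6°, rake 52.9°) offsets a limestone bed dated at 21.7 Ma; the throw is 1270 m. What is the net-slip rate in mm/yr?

0.106 mm/yr

dip-slip = throw / sin(dip) = 1270 / sin(43.6°) = 1842 m
net slip = dip-slip / sin(rake) = 1842 / sin(52.9°) = 2309 m
rate = 2309 m / 21.7 Ma = 0.000106 m/yr = 0.106 mm/yr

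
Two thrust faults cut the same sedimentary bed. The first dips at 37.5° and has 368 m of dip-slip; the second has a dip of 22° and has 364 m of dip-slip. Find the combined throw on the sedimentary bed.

throw_A = 368 × sin(37.5°) = 224 m
throw_B = 364 × sin(22°) = 136.4 m
total = 224 + 136.4 = 360 m

360 m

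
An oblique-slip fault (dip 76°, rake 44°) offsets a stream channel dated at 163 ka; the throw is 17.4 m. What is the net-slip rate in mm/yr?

dip-slip = throw / sin(dip) = 17.4 / sin(76°) = 17.93 m
net slip = dip-slip / sin(rake) = 17.93 / sin(44°) = 25.82 m
rate = 25.82 m / 163 ka = 0.000158 m/yr = 0.158 mm/yr

0.158 mm/yr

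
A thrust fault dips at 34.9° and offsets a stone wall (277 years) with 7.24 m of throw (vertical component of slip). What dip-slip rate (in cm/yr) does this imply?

dip-slip = throw / sin(dip) = 7.24 m / sin(34.9°) = 12.65 m
rate = 12.65 m / 277 years = 0.0457 m/yr = 4.57 cm/yr

4.57 cm/yr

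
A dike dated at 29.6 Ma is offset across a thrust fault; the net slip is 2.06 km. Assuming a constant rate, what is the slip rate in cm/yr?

rate = 2.06 km / 29.6 Ma = 0.0000696 m/yr = 0.00696 cm/yr

0.00696 cm/yr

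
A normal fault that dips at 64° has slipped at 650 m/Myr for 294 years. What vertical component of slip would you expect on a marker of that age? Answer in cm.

17.2 cm

dip-slip = rate × time = 650 m/Myr × 294 years = 0.1911 m
throw = dip-slip × sin(dip) = 0.1911 × sin(64°) = 0.172 m = 17.2 cm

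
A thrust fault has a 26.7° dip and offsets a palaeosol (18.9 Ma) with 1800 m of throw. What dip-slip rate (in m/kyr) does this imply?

dip-slip = throw / sin(dip) = 1800 m / sin(26.7°) = 4006 m
rate = 4006 m / 18.9 Ma = 0.000212 m/yr = 0.212 m/kyr

0.212 m/kyr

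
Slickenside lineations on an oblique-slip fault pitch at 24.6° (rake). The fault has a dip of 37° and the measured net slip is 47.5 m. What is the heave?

15.8 m

dip-slip = net slip × sin(rake) = 47.5 m × sin(24.6°) = 19.77 m
heave = dip-slip × cos(dip) = 19.77 × cos(37°) = 15.8 m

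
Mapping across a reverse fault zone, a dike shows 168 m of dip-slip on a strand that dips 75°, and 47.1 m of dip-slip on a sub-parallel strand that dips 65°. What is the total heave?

63.4 m

heave_A = 168 × cos(75°) = 43.48 m
heave_B = 47.1 × cos(65°) = 19.91 m
total = 43.48 + 19.91 = 63.4 m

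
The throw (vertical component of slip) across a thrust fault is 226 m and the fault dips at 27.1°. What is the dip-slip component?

dip-slip = throw / sin(dip) = 226 / sin(27.1°) = 496 m

496 m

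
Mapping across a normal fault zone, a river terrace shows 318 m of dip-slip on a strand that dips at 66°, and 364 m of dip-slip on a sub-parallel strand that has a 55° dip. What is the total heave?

338 m

heave_A = 318 × cos(66°) = 129.3 m
heave_B = 364 × cos(55°) = 208.8 m
total = 129.3 + 208.8 = 338 m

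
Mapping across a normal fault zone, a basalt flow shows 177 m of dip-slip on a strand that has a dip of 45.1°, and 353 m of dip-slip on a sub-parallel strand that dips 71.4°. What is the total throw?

throw_A = 177 × sin(45.1°) = 125.4 m
throw_B = 353 × sin(71.4°) = 334.6 m
total = 125.4 + 334.6 = 460 m

460 m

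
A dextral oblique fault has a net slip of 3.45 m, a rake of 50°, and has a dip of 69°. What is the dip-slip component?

dip-slip = net slip × sin(rake) = 3.45 m × sin(50°) = 2.64 m

2.64 m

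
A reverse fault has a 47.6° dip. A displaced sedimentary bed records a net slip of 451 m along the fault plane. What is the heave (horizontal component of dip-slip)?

304 m

heave = dip-slip × cos(dip) = 451 m × cos(47.6°) = 304 m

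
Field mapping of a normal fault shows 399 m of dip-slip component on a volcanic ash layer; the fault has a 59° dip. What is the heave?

206 m

heave = dip-slip × cos(dip) = 399 m × cos(59°) = 206 m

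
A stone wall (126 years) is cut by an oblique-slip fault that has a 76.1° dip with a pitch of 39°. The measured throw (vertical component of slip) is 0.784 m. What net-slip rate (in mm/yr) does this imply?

10.2 mm/yr

dip-slip = throw / sin(dip) = 0.784 / sin(76.1°) = 0.8077 m
net slip = dip-slip / sin(rake) = 0.8077 / sin(39°) = 1.283 m
rate = 1.283 m / 126 years = 0.0102 m/yr = 10.2 mm/yr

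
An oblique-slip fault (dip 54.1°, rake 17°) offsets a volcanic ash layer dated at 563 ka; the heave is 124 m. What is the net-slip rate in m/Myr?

1280 m/Myr

dip-slip = heave / cos(dip) = 124 / cos(54.1°) = 211.5 m
net slip = dip-slip / sin(rake) = 211.5 / sin(17°) = 723.3 m
rate = 723.3 m / 563 ka = 0.00128 m/yr = 1280 m/Myr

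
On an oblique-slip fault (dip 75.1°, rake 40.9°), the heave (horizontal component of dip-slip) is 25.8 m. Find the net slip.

153 m

dip-slip = heave / cos(dip) = 25.8 / cos(75.1°) = 100.3 m
net slip = dip-slip / sin(rake) = 100.3 / sin(40.9°) = 153 m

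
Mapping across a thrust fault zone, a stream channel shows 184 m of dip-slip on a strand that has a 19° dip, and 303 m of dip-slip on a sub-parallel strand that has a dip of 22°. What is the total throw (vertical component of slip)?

throw_A = 184 × sin(19°) = 59.90 m
throw_B = 303 × sin(22°) = 113.5 m
total = 59.90 + 113.5 = 173 m

173 m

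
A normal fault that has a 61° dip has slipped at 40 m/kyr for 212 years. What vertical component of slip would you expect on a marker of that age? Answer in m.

dip-slip = rate × time = 40 m/kyr × 212 years = 8.480 m
throw = dip-slip × sin(dip) = 8.480 × sin(61°) = 7.42 m

7.42 m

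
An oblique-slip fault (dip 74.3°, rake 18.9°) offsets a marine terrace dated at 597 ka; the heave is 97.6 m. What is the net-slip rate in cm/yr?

dip-slip = heave / cos(dip) = 97.6 / cos(74.3°) = 360.7 m
net slip = dip-slip / sin(rake) = 360.7 / sin(18.9°) = 1113 m
rate = 1113 m / 597 ka = 0.00187 m/yr = 0.187 cm/yr

0.187 cm/yr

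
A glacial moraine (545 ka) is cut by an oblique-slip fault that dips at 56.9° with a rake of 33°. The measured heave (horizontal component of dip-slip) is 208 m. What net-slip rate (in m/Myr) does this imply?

dip-slip = heave / cos(dip) = 208 / cos(56.9°) = 380.9 m
net slip = dip-slip / sin(rake) = 380.9 / sin(33°) = 699.3 m
rate = 699.3 m / 545 ka = 0.00128 m/yr = 1280 m/Myr

1280 m/Myr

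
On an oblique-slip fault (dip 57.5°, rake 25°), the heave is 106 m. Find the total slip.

dip-slip = heave / cos(dip) = 106 / cos(57.5°) = 197.3 m
net slip = dip-slip / sin(rake) = 197.3 / sin(25°) = 467 m

467 m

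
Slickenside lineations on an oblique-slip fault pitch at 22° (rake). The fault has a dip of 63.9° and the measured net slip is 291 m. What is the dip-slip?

109 m

dip-slip = net slip × sin(rake) = 291 m × sin(22°) = 109 m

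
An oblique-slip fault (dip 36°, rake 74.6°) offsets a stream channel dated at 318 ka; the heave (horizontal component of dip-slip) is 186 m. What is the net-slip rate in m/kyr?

0.750 m/kyr

dip-slip = heave / cos(dip) = 186 / cos(36°) = 229.9 m
net slip = dip-slip / sin(rake) = 229.9 / sin(74.6°) = 238.5 m
rate = 238.5 m / 318 ka = 0.000750 m/yr = 0.750 m/kyr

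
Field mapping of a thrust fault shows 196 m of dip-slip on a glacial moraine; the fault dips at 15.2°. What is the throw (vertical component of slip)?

51.4 m

throw = dip-slip × sin(dip) = 196 m × sin(15.2°) = 51.4 m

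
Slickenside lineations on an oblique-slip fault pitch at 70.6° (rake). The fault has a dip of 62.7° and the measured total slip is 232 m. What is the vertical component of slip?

dip-slip = net slip × sin(rake) = 232 m × sin(70.6°) = 218.8 m
throw = dip-slip × sin(dip) = 218.8 × sin(62.7°) = 194 m

194 m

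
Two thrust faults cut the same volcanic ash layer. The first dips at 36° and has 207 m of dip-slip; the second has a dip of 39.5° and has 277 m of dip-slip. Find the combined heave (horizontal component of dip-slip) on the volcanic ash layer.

heave_A = 207 × cos(36°) = 167.5 m
heave_B = 277 × cos(39.5°) = 213.7 m
total = 167.5 + 213.7 = 381 m

381 m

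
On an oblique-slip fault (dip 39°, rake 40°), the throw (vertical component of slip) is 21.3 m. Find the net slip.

52.7 m

dip-slip = throw / sin(dip) = 21.3 / sin(39°) = 33.85 m
net slip = dip-slip / sin(rake) = 33.85 / sin(40°) = 52.7 m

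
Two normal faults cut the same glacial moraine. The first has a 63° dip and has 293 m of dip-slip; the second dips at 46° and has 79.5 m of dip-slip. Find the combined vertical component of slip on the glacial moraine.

throw_A = 293 × sin(63°) = 261.1 m
throw_B = 79.5 × sin(46°) = 57.19 m
total = 261.1 + 57.19 = 318 m

318 m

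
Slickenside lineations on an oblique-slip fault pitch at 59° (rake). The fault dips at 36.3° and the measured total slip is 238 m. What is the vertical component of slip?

121 m

dip-slip = net slip × sin(rake) = 238 m × sin(59°) = 204 m
throw = dip-slip × sin(dip) = 204 × sin(36.3°) = 121 m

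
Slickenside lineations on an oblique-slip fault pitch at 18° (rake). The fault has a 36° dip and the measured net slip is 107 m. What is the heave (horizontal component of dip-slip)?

dip-slip = net slip × sin(rake) = 107 m × sin(18°) = 33.06 m
heave = dip-slip × cos(dip) = 33.06 × cos(36°) = 26.7 m

26.7 m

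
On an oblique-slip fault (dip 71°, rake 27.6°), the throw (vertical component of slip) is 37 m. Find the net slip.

dip-slip = throw / sin(dip) = 37 / sin(71°) = 39.13 m
net slip = dip-slip / sin(rake) = 39.13 / sin(27.6°) = 84.5 m

84.5 m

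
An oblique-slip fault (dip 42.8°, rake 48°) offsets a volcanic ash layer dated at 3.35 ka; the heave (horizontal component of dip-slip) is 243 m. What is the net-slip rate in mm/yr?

dip-slip = heave / cos(dip) = 243 / cos(42.8°) = 331.2 m
net slip = dip-slip / sin(rake) = 331.2 / sin(48°) = 445.7 m
rate = 445.7 m / 3.35 ka = 0.133 m/yr = 133 mm/yr

133 mm/yr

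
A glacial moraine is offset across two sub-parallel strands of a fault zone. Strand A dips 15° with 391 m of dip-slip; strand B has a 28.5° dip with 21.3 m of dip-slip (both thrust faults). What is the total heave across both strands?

heave_A = 391 × cos(15°) = 377.7 m
heave_B = 21.3 × cos(28.5°) = 18.72 m
total = 377.7 + 18.72 = 396 m

396 m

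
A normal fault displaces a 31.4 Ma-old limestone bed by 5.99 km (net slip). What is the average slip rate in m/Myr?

rate = 5.99 km / 31.4 Ma = 0.000191 m/yr = 191 m/Myr

191 m/Myr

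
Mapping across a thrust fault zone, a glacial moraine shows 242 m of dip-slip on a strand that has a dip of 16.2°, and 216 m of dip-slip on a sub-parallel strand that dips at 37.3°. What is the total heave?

404 m

heave_A = 242 × cos(16.2°) = 232.4 m
heave_B = 216 × cos(37.3°) = 171.8 m
total = 232.4 + 171.8 = 404 m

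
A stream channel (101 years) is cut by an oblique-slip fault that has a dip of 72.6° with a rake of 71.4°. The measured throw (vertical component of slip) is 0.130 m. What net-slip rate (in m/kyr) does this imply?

1.42 m/kyr

dip-slip = throw / sin(dip) = 0.130 / sin(72.6°) = 0.1362 m
net slip = dip-slip / sin(rake) = 0.1362 / sin(71.4°) = 0.1437 m
rate = 0.1437 m / 101 years = 0.00142 m/yr = 1.42 m/kyr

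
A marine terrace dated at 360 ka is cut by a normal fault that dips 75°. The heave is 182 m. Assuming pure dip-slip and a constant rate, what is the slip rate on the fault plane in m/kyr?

1.95 m/kyr

dip-slip = heave / cos(dip) = 182 m / cos(75°) = 703.2 m
rate = 703.2 m / 360 ka = 0.00195 m/yr = 1.95 m/kyr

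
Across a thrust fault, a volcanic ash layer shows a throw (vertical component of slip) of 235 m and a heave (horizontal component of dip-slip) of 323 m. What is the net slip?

399 m

net slip = √(throw² + heave²) = √(235² + 323²) = 399 m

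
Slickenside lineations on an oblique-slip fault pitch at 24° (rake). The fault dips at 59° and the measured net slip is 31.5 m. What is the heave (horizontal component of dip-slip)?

dip-slip = net slip × sin(rake) = 31.5 m × sin(24°) = 12.81 m
heave = dip-slip × cos(dip) = 12.81 × cos(59°) = 6.60 m

6.60 m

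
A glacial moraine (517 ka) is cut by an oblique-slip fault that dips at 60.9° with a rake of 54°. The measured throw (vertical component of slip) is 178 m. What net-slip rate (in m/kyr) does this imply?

dip-slip = throw / sin(dip) = 178 / sin(60.9°) = 203.7 m
net slip = dip-slip / sin(rake) = 203.7 / sin(54°) = 251.8 m
rate = 251.8 m / 517 ka = 0.000487 m/yr = 0.487 m/kyr

0.487 m/kyr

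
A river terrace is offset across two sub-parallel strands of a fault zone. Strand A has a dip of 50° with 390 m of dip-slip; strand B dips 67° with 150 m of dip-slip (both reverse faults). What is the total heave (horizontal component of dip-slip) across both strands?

heave_A = 390 × cos(50°) = 250.7 m
heave_B = 150 × cos(67°) = 58.61 m
total = 250.7 + 58.61 = 309 m

309 m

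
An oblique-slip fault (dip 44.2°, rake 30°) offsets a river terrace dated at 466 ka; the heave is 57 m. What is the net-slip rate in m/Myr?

dip-slip = heave / cos(dip) = 57 / cos(44.2°) = 79.51 m
net slip = dip-slip / sin(rake) = 79.51 / sin(30°) = 159 m
rate = 159 m / 466 ka = 0.000341 m/yr = 341 m/Myr

341 m/Myr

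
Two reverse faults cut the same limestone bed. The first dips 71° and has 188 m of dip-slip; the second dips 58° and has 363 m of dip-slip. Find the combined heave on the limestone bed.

254 m

heave_A = 188 × cos(71°) = 61.21 m
heave_B = 363 × cos(58°) = 192.4 m
total = 61.21 + 192.4 = 254 m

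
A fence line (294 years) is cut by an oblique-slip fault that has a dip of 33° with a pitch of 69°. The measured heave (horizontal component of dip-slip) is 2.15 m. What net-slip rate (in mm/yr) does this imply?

9.34 mm/yr

dip-slip = heave / cos(dip) = 2.15 / cos(33°) = 2.564 m
net slip = dip-slip / sin(rake) = 2.564 / sin(69°) = 2.746 m
rate = 2.746 m / 294 years = 0.00934 m/yr = 9.34 mm/yr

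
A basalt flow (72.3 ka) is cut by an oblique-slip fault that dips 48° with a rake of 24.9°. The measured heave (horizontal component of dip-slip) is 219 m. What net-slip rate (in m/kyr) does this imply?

dip-slip = heave / cos(dip) = 219 / cos(48°) = 327.3 m
net slip = dip-slip / sin(rake) = 327.3 / sin(24.9°) = 777.3 m
rate = 777.3 m / 72.3 ka = 0.0108 m/yr = 10.8 m/kyr

10.8 m/kyr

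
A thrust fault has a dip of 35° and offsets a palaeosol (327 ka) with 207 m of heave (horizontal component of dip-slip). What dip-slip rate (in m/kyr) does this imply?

0.773 m/kyr

dip-slip = heave / cos(dip) = 207 m / cos(35°) = 252.7 m
rate = 252.7 m / 327 ka = 0.000773 m/yr = 0.773 m/kyr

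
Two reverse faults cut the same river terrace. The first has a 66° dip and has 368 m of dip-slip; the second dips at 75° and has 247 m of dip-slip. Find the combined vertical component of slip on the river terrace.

575 m

throw_A = 368 × sin(66°) = 336.2 m
throw_B = 247 × sin(75°) = 238.6 m
total = 336.2 + 238.6 = 575 m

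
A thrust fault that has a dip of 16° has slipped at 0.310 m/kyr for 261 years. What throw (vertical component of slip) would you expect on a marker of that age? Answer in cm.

dip-slip = rate × time = 0.310 m/kyr × 261 years = 0.08091 m
throw = dip-slip × sin(dip) = 0.08091 × sin(16°) = 0.0223 m = 2.23 cm

2.23 cm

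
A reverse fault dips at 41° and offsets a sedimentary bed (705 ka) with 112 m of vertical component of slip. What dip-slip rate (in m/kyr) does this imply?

0.242 m/kyr

dip-slip = throw / sin(dip) = 112 m / sin(41°) = 170.7 m
rate = 170.7 m / 705 ka = 0.000242 m/yr = 0.242 m/kyr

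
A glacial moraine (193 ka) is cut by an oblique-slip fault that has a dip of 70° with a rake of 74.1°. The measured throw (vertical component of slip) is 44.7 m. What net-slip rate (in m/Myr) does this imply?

256 m/Myr

dip-slip = throw / sin(dip) = 44.7 / sin(70°) = 47.57 m
net slip = dip-slip / sin(rake) = 47.57 / sin(74.1°) = 49.46 m
rate = 49.46 m / 193 ka = 0.000256 m/yr = 256 m/Myr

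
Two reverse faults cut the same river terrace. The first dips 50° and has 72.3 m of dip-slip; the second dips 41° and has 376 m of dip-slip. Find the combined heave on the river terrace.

330 m

heave_A = 72.3 × cos(50°) = 46.47 m
heave_B = 376 × cos(41°) = 283.8 m
total = 46.47 + 283.8 = 330 m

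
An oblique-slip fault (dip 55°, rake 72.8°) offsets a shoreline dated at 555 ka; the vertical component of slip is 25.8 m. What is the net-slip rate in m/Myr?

59.4 m/Myr

dip-slip = throw / sin(dip) = 25.8 / sin(55°) = 31.50 m
net slip = dip-slip / sin(rake) = 31.50 / sin(72.8°) = 32.97 m
rate = 32.97 m / 555 ka = 0.0000594 m/yr = 59.4 m/Myr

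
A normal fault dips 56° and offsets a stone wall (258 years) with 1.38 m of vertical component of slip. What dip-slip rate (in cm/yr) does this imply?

0.645 cm/yr

dip-slip = throw / sin(dip) = 1.38 m / sin(56°) = 1.665 m
rate = 1.665 m / 258 years = 0.00645 m/yr = 0.645 cm/yr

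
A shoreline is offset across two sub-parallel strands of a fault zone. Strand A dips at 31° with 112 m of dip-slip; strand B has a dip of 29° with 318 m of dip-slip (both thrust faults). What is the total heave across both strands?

heave_A = 112 × cos(31°) = 96 m
heave_B = 318 × cos(29°) = 278.1 m
total = 96 + 278.1 = 374 m

374 m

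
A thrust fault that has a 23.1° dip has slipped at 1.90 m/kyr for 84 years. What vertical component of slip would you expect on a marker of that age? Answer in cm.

dip-slip = rate × time = 1.90 m/kyr × 84 years = 0.1596 m
throw = dip-slip × sin(dip) = 0.1596 × sin(23.1°) = 0.0626 m = 6.26 cm

6.26 cm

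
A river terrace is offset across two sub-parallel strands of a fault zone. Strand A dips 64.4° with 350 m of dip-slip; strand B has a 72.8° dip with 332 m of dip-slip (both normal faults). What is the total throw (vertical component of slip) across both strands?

633 m

throw_A = 350 × sin(64.4°) = 315.6 m
throw_B = 332 × sin(72.8°) = 317.2 m
total = 315.6 + 317.2 = 633 m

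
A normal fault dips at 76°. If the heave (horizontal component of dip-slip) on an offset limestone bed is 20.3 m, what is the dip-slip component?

dip-slip = heave / cos(dip) = 20.3 / cos(76°) = 83.9 m

83.9 m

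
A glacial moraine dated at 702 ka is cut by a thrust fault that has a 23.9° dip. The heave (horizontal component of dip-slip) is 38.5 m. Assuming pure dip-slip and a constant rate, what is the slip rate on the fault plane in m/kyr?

0.0600 m/kyr

dip-slip = heave / cos(dip) = 38.5 m / cos(23.9°) = 42.11 m
rate = 42.11 m / 702 ka = 0.0000600 m/yr = 0.0600 m/kyr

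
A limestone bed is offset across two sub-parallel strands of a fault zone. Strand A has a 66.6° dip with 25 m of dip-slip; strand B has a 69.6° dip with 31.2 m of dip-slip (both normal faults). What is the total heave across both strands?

20.8 m

heave_A = 25 × cos(66.6°) = 9.929 m
heave_B = 31.2 × cos(69.6°) = 10.88 m
total = 9.929 + 10.88 = 20.8 m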